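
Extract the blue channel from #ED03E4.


Color: #ED03E4
R = ED = 237
G = 03 = 3
B = E4 = 228
Blue = 228


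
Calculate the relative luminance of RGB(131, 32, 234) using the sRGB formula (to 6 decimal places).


Linearize each channel (sRGB transfer function): c = v/255; c_lin = c/12.92 if c ≤ 0.04045, else ((c+0.055)/1.055)^2.4
  R: 131/255 ≈ 0.513725 > 0.04045 → ((0.513725+0.055)/1.055)^2.4 ≈ 0.226966
  G: 32/255 ≈ 0.125490 > 0.04045 → ((0.125490+0.055)/1.055)^2.4 ≈ 0.014444
  B: 234/255 ≈ 0.917647 > 0.04045 → ((0.917647+0.055)/1.055)^2.4 ≈ 0.822786
R_lin = 0.226966, G_lin = 0.014444, B_lin = 0.822786
L = 0.2126×R + 0.7152×G + 0.0722×B
L = 0.2126×0.226966 + 0.7152×0.014444 + 0.0722×0.822786
L ≈ 0.117988


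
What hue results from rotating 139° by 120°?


New hue = (H + rotation) mod 360
New hue = (139 + 120) mod 360
= 259 mod 360
= 259°


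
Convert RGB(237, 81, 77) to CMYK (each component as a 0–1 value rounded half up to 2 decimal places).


R'=237/255≈0.9294, G'=81/255≈0.3176, B'=77/255≈0.3020
K = 1 - max(R',G',B') = 1 - 237/255 = 18/255 = 0.07058… → 0.07
(1-R'-K)/(1-K) simplifies to (max-R)/max with max = 237:
C = (237-237)/237 = 0/237 = 0 → 0.00
M = (237-81)/237 = 156/237 = 0.65822… → 0.66
Y = (237-77)/237 = 160/237 = 0.67510… → 0.68
= CMYK(0.00, 0.66, 0.68, 0.07)


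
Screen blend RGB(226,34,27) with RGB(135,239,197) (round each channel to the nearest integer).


Screen: C = 255 - (255-A)×(255-B)/255, rounded to nearest integer
R: 255 - (255-226)×(255-135)/255 = 255 - 3480/255 ≈ 255 - 13.647 = 241.353 → 241
G: 255 - (255-34)×(255-239)/255 = 255 - 3536/255 ≈ 255 - 13.867 = 241.133 → 241
B: 255 - (255-27)×(255-197)/255 = 255 - 13224/255 ≈ 255 - 51.859 = 203.141 → 203
= RGB(241, 241, 203)


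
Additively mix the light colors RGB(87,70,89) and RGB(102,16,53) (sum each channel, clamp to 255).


Additive: each channel = min(255, C₁+C₂)
R: 87+102 = 189 → 189
G: 70+16 = 86 → 86
B: 89+53 = 142 → 142
= RGB(189, 86, 142)


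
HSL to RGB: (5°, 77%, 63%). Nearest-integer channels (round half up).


H=5°, S=0.77, L=0.63
C = (1-|2L-1|)×S = (1-|0.26|)×0.77 = 0.5698
H' = H/60 = 5/60 ≈ 0.0833; X = C×(1-|H' mod 2 - 1|) ≈ 0.0475
m = L - C/2 = 0.63 - 0.2849 = 0.3451
Sector ⌊H'⌋ = 0 → (R',G',B') = (0.5698, ≈0.0475, 0.0)
RGB = ((R'+m)×255, (G'+m)×255, (B'+m)×255) = (233.2995, 100.10875, 88.0005)
Round half up → RGB(233, 100, 88)


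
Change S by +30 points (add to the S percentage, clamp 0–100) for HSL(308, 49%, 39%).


Original S = 49%
Adjustment = +30 percentage points
New S = 49 + (30) = 79
Clamp to [0, 100] → 79
= HSL(308°, 79%, 39%)


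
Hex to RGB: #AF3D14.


AF → 175 (R)
3D → 61 (G)
14 → 20 (B)
= RGB(175, 61, 20)


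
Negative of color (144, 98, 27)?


Invert: (255-R, 255-G, 255-B)
R: 255-144 = 111
G: 255-98 = 157
B: 255-27 = 228
= RGB(111, 157, 228)


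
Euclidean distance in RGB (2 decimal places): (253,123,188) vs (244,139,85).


d = √[(R₁-R₂)² + (G₁-G₂)² + (B₁-B₂)²]
d = √[(253-244)² + (123-139)² + (188-85)²]
d = √[81 + 256 + 10609]
d = √10946
d ≈ 104.62


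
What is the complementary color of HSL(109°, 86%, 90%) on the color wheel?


Complement = opposite side of color wheel = hue + 180°
H' = (109 + 180) mod 360 = 289°
S and L unchanged.
= HSL(289°, 86%, 90%)


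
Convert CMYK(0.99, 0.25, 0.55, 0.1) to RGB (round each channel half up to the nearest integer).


R = 255 × (1-C) × (1-K) = 255 × 0.01 × 0.90 = 2.295 → 2
G = 255 × (1-M) × (1-K) = 255 × 0.75 × 0.90 = 172.125 → 172
B = 255 × (1-Y) × (1-K) = 255 × 0.45 × 0.90 = 103.275 → 103
= RGB(2, 172, 103)


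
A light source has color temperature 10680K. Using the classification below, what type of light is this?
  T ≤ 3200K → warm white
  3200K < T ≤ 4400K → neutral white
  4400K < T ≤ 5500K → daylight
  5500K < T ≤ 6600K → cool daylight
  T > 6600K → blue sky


Temperature: 10680K
10680K > 6600K → blue sky
Classification: blue sky


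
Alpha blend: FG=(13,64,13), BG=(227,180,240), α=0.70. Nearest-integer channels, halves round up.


C = α×F + (1-α)×B, with 1-α = 0.30
R: 0.70×13 + 0.30×227 = 9.10 + 68.10 = 77.20 → 77
G: 0.70×64 + 0.30×180 = 44.80 + 54.00 = 98.80 → 99
B: 0.70×13 + 0.30×240 = 9.10 + 72.00 = 81.10 → 81
= RGB(77, 99, 81)


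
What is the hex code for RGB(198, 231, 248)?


R = 198 → C6 (hex)
G = 231 → E7 (hex)
B = 248 → F8 (hex)
Hex = #C6E7F8


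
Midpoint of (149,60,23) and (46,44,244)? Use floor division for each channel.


Midpoint: each channel = ⌊(C₁+C₂)/2⌋
R: ⌊(149+46)/2⌋ = 97
G: ⌊(60+44)/2⌋ = 52
B: ⌊(23+244)/2⌋ = 133
= RGB(97, 52, 133)


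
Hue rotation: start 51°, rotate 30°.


New hue = (H + rotation) mod 360
New hue = (51 + 30) mod 360
= 81 mod 360
= 81°


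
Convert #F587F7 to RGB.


F5 → 245 (R)
87 → 135 (G)
F7 → 247 (B)
= RGB(245, 135, 247)


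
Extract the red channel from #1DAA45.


Color: #1DAA45
R = 1D = 29
G = AA = 170
B = 45 = 69
Red = 29


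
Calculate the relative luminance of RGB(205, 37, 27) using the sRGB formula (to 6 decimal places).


Linearize each channel (sRGB transfer function): c = v/255; c_lin = c/12.92 if c ≤ 0.04045, else ((c+0.055)/1.055)^2.4
  R: 205/255 ≈ 0.803922 > 0.04045 → ((0.803922+0.055)/1.055)^2.4 ≈ 0.610496
  G: 37/255 ≈ 0.145098 > 0.04045 → ((0.145098+0.055)/1.055)^2.4 ≈ 0.018500
  B: 27/255 ≈ 0.105882 > 0.04045 → ((0.105882+0.055)/1.055)^2.4 ≈ 0.010960
R_lin = 0.610496, G_lin = 0.018500, B_lin = 0.010960
L = 0.2126×R + 0.7152×G + 0.0722×B
L = 0.2126×0.610496 + 0.7152×0.018500 + 0.0722×0.010960
L ≈ 0.143814


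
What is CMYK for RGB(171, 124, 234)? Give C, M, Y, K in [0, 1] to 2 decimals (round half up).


R'=171/255≈0.6706, G'=124/255≈0.4863, B'=234/255≈0.9176
K = 1 - max(R',G',B') = 1 - 234/255 = 21/255 = 0.08235… → 0.08
(1-R'-K)/(1-K) simplifies to (max-R)/max with max = 234:
C = (234-171)/234 = 63/234 = 0.26923… → 0.27
M = (234-124)/234 = 110/234 = 0.47008… → 0.47
Y = (234-234)/234 = 0/234 = 0 → 0.00
= CMYK(0.27, 0.47, 0.00, 0.08)


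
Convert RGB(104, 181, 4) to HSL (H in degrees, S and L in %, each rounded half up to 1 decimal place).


Normalize: R'=104/255≈0.4078, G'=181/255≈0.7098, B'=4/255≈0.0157
Max=181/255, Min=4/255, Δ=Max-Min=177/255
L = (Max+Min)/2 = (181+4)/510 = 185/510 = 0.36274… → L = 36.3%
L ≤ 0.5 → S = Δ/(Max+Min) = 177/(181+4) = 177/185 = 0.95675… → S = 95.7%
(the 1/255 factors cancel in S and H, so raw channel differences can be used)
Max is G' → H = 60 × ((B-R)/Δ + 2) = 60 × ((4-104)/177 + 2)
  -100/177 + 2 = -0.5649… + 2 = 1.4350…
  H = 60 × 1.4350… = 86.101…° → H = 86.1°
= HSL(86.1°, 95.7%, 36.3%)


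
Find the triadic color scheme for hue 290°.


Triadic: equally spaced at 120° intervals
H1 = 290°
H2 = (290 + 120) mod 360 = 50°
H3 = (290 + 240) mod 360 = 170°
Triadic = 290°, 50°, 170°


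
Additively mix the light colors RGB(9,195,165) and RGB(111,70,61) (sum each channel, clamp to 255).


Additive: each channel = min(255, C₁+C₂)
R: 9+111 = 120 → 120
G: 195+70 = 265 → 255
B: 165+61 = 226 → 226
= RGB(120, 255, 226)


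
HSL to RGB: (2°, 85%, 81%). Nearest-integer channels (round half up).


H=2°, S=0.85, L=0.81
C = (1-|2L-1|)×S = (1-|0.62|)×0.85 = 0.323
H' = H/60 = 2/60 ≈ 0.0333; X = C×(1-|H' mod 2 - 1|) ≈ 0.0108
m = L - C/2 = 0.81 - 0.1615 = 0.6485
Sector ⌊H'⌋ = 0 → (R',G',B') = (0.323, ≈0.0108, 0.0)
RGB = ((R'+m)×255, (G'+m)×255, (B'+m)×255) = (247.7325, 168.113, 165.3675)
Round half up → RGB(248, 168, 165)


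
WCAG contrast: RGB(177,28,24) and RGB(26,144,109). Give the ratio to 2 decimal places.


Linearize each sRGB channel c=v/255: c/12.92 if c ≤ 0.04045 else ((c+0.055)/1.055)^2.4
L = 0.2126×R_lin + 0.7152×G_lin + 0.0722×B_lin
Color 1 (177,28,24):
  R=177: 177/255≈0.6941 > 0.04045 → ((0.6941+0.055)/1.055)^2.4 ≈ 0.43966
  G=28: 28/255≈0.1098 > 0.04045 → ((0.1098+0.055)/1.055)^2.4 ≈ 0.01161
  B=24: 24/255≈0.0941 > 0.04045 → ((0.0941+0.055)/1.055)^2.4 ≈ 0.00913
  L1 = 0.2126×0.43966 + 0.7152×0.01161 + 0.0722×0.00913 ≈ 0.10244
Color 2 (26,144,109):
  R=26: 26/255≈0.1020 > 0.04045 → ((0.1020+0.055)/1.055)^2.4 ≈ 0.01033
  G=144: 144/255≈0.5647 > 0.04045 → ((0.5647+0.055)/1.055)^2.4 ≈ 0.27889
  B=109: 109/255≈0.4275 > 0.04045 → ((0.4275+0.055)/1.055)^2.4 ≈ 0.15293
  L2 = 0.2126×0.01033 + 0.7152×0.27889 + 0.0722×0.15293 ≈ 0.21270
Lighter = 0.21270, Darker = 0.10244
Ratio = (L_lighter + 0.05) / (L_darker + 0.05)
Ratio = (0.21270 + 0.05) / (0.10244 + 0.05) = 0.26270 / 0.15244 ≈ 1.7234
Ratio ≈ 1.72:1


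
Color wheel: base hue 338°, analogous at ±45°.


Base hue: 338°
Left analog: (338 - 45) mod 360 = 293°
Right analog: (338 + 45) mod 360 = 23°
Analogous hues = 293° and 23°


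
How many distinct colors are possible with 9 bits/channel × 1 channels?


Total bits = 9 bits/channel × 1 channels = 9 bits
Distinct colors = 2^9
= 512 colors


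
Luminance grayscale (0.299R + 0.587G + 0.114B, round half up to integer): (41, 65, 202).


Gray = 0.299×R + 0.587×G + 0.114×B
Gray = 0.299×41 + 0.587×65 + 0.114×202
Gray = 12.259 + 38.155 + 23.028
Gray = 73.442 → round half up → 73
Gray = 73


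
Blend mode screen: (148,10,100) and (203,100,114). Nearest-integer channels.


Screen: C = 255 - (255-A)×(255-B)/255, rounded to nearest integer
R: 255 - (255-148)×(255-203)/255 = 255 - 5564/255 ≈ 255 - 21.820 = 233.180 → 233
G: 255 - (255-10)×(255-100)/255 = 255 - 37975/255 ≈ 255 - 148.922 = 106.078 → 106
B: 255 - (255-100)×(255-114)/255 = 255 - 21855/255 ≈ 255 - 85.706 = 169.294 → 169
= RGB(233, 106, 169)


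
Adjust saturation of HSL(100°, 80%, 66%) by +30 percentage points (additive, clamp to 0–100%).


Original S = 80%
Adjustment = +30 percentage points
New S = 80 + (30) = 110
Clamp to [0, 100] → 100
= HSL(100°, 100%, 66%)


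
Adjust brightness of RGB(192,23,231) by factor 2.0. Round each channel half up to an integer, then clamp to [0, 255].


Multiply each channel by 2.0, round half up, clamp to [0, 255]
R: 192×2.0 = 384 → clamp → 255
G: 23×2.0 = 46
B: 231×2.0 = 462 → clamp → 255
= RGB(255, 46, 255)


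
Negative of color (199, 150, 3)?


Invert: (255-R, 255-G, 255-B)
R: 255-199 = 56
G: 255-150 = 105
B: 255-3 = 252
= RGB(56, 105, 252)


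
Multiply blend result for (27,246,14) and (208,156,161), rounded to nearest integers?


Multiply: C = A×B/255, rounded to nearest integer
R: 27×208/255 = 5616/255 ≈ 22.024 → 22
G: 246×156/255 = 38376/255 ≈ 150.494 → 150
B: 14×161/255 = 2254/255 ≈ 8.839 → 9
= RGB(22, 150, 9)


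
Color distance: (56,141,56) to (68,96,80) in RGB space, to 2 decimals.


d = √[(R₁-R₂)² + (G₁-G₂)² + (B₁-B₂)²]
d = √[(56-68)² + (141-96)² + (56-80)²]
d = √[144 + 2025 + 576]
d = √2745
d ≈ 52.39


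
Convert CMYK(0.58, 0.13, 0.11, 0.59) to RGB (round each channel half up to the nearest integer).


R = 255 × (1-C) × (1-K) = 255 × 0.42 × 0.41 = 43.911 → 44
G = 255 × (1-M) × (1-K) = 255 × 0.87 × 0.41 = 90.9585 → 91
B = 255 × (1-Y) × (1-K) = 255 × 0.89 × 0.41 = 93.0495 → 93
= RGB(44, 91, 93)


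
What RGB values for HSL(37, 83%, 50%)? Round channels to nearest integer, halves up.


H=37°, S=0.83, L=0.50
C = (1-|2L-1|)×S = (1-|0.00|)×0.83 = 0.83
H' = H/60 = 37/60 ≈ 0.6167; X = C×(1-|H' mod 2 - 1|) ≈ 0.5118
m = L - C/2 = 0.50 - 0.415 = 0.085
Sector ⌊H'⌋ = 0 → (R',G',B') = (0.83, ≈0.5118, 0.0)
RGB = ((R'+m)×255, (G'+m)×255, (B'+m)×255) = (233.325, 152.1925, 21.675)
Round half up → RGB(233, 152, 22)


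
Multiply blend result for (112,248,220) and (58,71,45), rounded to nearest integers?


Multiply: C = A×B/255, rounded to nearest integer
R: 112×58/255 = 6496/255 ≈ 25.475 → 25
G: 248×71/255 = 17608/255 ≈ 69.051 → 69
B: 220×45/255 = 9900/255 ≈ 38.824 → 39
= RGB(25, 69, 39)


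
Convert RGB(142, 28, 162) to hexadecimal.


R = 142 → 8E (hex)
G = 28 → 1C (hex)
B = 162 → A2 (hex)
Hex = #8E1CA2


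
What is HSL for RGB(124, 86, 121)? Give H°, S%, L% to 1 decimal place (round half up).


Normalize: R'=124/255≈0.4863, G'=86/255≈0.3373, B'=121/255≈0.4745
Max=124/255, Min=86/255, Δ=Max-Min=38/255
L = (Max+Min)/2 = (124+86)/510 = 210/510 = 0.41176… → L = 41.2%
L ≤ 0.5 → S = Δ/(Max+Min) = 38/(124+86) = 38/210 = 0.18095… → S = 18.1%
(the 1/255 factors cancel in S and H, so raw channel differences can be used)
Max is R' → H = 60 × (((G-B)/Δ) mod 6) = 60 × (((86-121)/38) mod 6)
  (-35)/38 = -0.9210…; negative, so add 6 → 5.0789…
  H = 60 × 5.0789… = 304.736…° → H = 304.7°
= HSL(304.7°, 18.1%, 41.2%)


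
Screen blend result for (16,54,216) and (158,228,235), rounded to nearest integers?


Screen: C = 255 - (255-A)×(255-B)/255, rounded to nearest integer
R: 255 - (255-16)×(255-158)/255 = 255 - 23183/255 ≈ 255 - 90.914 = 164.086 → 164
G: 255 - (255-54)×(255-228)/255 = 255 - 5427/255 ≈ 255 - 21.282 = 233.718 → 234
B: 255 - (255-216)×(255-235)/255 = 255 - 780/255 ≈ 255 - 3.059 = 251.941 → 252
= RGB(164, 234, 252)


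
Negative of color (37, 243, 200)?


Invert: (255-R, 255-G, 255-B)
R: 255-37 = 218
G: 255-243 = 12
B: 255-200 = 55
= RGB(218, 12, 55)


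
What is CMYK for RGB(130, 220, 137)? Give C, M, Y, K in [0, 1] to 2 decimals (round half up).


R'=130/255≈0.5098, G'=220/255≈0.8627, B'=137/255≈0.5373
K = 1 - max(R',G',B') = 1 - 220/255 = 35/255 = 0.13725… → 0.14
(1-R'-K)/(1-K) simplifies to (max-R)/max with max = 220:
C = (220-130)/220 = 90/220 = 0.40909… → 0.41
M = (220-220)/220 = 0/220 = 0 → 0.00
Y = (220-137)/220 = 83/220 = 0.37727… → 0.38
= CMYK(0.41, 0.00, 0.38, 0.14)


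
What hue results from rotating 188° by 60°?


New hue = (H + rotation) mod 360
New hue = (188 + 60) mod 360
= 248 mod 360
= 248°


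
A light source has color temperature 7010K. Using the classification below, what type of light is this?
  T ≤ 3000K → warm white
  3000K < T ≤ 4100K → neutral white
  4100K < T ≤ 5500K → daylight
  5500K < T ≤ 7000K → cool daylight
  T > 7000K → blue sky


Temperature: 7010K
7010K > 7000K → blue sky
Classification: blue sky


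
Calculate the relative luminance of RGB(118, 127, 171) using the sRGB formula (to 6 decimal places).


Linearize each channel (sRGB transfer function): c = v/255; c_lin = c/12.92 if c ≤ 0.04045, else ((c+0.055)/1.055)^2.4
  R: 118/255 ≈ 0.462745 > 0.04045 → ((0.462745+0.055)/1.055)^2.4 ≈ 0.181164
  G: 127/255 ≈ 0.498039 > 0.04045 → ((0.498039+0.055)/1.055)^2.4 ≈ 0.212231
  B: 171/255 ≈ 0.670588 > 0.04045 → ((0.670588+0.055)/1.055)^2.4 ≈ 0.407240
R_lin = 0.181164, G_lin = 0.212231, B_lin = 0.407240
L = 0.2126×R + 0.7152×G + 0.0722×B
L = 0.2126×0.181164 + 0.7152×0.212231 + 0.0722×0.407240
L ≈ 0.219706


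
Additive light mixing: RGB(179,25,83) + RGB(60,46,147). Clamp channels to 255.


Additive: each channel = min(255, C₁+C₂)
R: 179+60 = 239 → 239
G: 25+46 = 71 → 71
B: 83+147 = 230 → 230
= RGB(239, 71, 230)


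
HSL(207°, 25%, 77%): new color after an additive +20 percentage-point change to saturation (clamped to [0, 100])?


Original S = 25%
Adjustment = +20 percentage points
New S = 25 + (20) = 45
Clamp to [0, 100] → 45
= HSL(207°, 45%, 77%)


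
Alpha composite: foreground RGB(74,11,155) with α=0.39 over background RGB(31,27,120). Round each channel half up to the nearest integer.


C = α×F + (1-α)×B, with 1-α = 0.61
R: 0.39×74 + 0.61×31 = 28.86 + 18.91 = 47.77 → 48
G: 0.39×11 + 0.61×27 = 4.29 + 16.47 = 20.76 → 21
B: 0.39×155 + 0.61×120 = 60.45 + 73.20 = 133.65 → 134
= RGB(48, 21, 134)


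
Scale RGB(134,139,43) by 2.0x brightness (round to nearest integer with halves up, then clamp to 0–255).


Multiply each channel by 2.0, round half up, clamp to [0, 255]
R: 134×2.0 = 268 → clamp → 255
G: 139×2.0 = 278 → clamp → 255
B: 43×2.0 = 86
= RGB(255, 255, 86)


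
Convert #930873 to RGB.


93 → 147 (R)
08 → 8 (G)
73 → 115 (B)
= RGB(147, 8, 115)


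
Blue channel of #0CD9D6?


Color: #0CD9D6
R = 0C = 12
G = D9 = 217
B = D6 = 214
Blue = 214


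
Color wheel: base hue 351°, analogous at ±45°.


Base hue: 351°
Left analog: (351 - 45) mod 360 = 306°
Right analog: (351 + 45) mod 360 = 36°
Analogous hues = 306° and 36°


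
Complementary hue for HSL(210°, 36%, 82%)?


Complement = opposite side of color wheel = hue + 180°
H' = (210 + 180) mod 360 = 30°
S and L unchanged.
= HSL(30°, 36%, 82%)


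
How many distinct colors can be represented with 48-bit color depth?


Colors = 2^bits = 2^48
= 281,474,976,710,656 colors


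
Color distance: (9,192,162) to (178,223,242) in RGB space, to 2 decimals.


d = √[(R₁-R₂)² + (G₁-G₂)² + (B₁-B₂)²]
d = √[(9-178)² + (192-223)² + (162-242)²]
d = √[28561 + 961 + 6400]
d = √35922
d ≈ 189.53


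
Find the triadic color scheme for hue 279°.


Triadic: equally spaced at 120° intervals
H1 = 279°
H2 = (279 + 120) mod 360 = 39°
H3 = (279 + 240) mod 360 = 159°
Triadic = 279°, 39°, 159°


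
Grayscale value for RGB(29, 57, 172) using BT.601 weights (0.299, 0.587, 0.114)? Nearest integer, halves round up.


Gray = 0.299×R + 0.587×G + 0.114×B
Gray = 0.299×29 + 0.587×57 + 0.114×172
Gray = 8.671 + 33.459 + 19.608
Gray = 61.738 → round half up → 62
Gray = 62


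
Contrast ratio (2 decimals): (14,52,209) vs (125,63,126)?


Linearize each sRGB channel c=v/255: c/12.92 if c ≤ 0.04045 else ((c+0.055)/1.055)^2.4
L = 0.2126×R_lin + 0.7152×G_lin + 0.0722×B_lin
Color 1 (14,52,209):
  R=14: 14/255≈0.0549 > 0.04045 → ((0.0549+0.055)/1.055)^2.4 ≈ 0.00439
  G=52: 52/255≈0.2039 > 0.04045 → ((0.2039+0.055)/1.055)^2.4 ≈ 0.03434
  B=209: 209/255≈0.8196 > 0.04045 → ((0.8196+0.055)/1.055)^2.4 ≈ 0.63760
  L1 = 0.2126×0.00439 + 0.7152×0.03434 + 0.0722×0.63760 ≈ 0.07153
Color 2 (125,63,126):
  R=125: 125/255≈0.4902 > 0.04045 → ((0.4902+0.055)/1.055)^2.4 ≈ 0.20508
  G=63: 63/255≈0.2471 > 0.04045 → ((0.2471+0.055)/1.055)^2.4 ≈ 0.04971
  B=126: 126/255≈0.4941 > 0.04045 → ((0.4941+0.055)/1.055)^2.4 ≈ 0.20864
  L2 = 0.2126×0.20508 + 0.7152×0.04971 + 0.0722×0.20864 ≈ 0.09421
Lighter = 0.09421, Darker = 0.07153
Ratio = (L_lighter + 0.05) / (L_darker + 0.05)
Ratio = (0.09421 + 0.05) / (0.07153 + 0.05) = 0.14421 / 0.12153 ≈ 1.1867
Ratio ≈ 1.19:1


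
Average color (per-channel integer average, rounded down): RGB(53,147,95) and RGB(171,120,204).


Midpoint: each channel = ⌊(C₁+C₂)/2⌋
R: ⌊(53+171)/2⌋ = 112
G: ⌊(147+120)/2⌋ = 133
B: ⌊(95+204)/2⌋ = 149
= RGB(112, 133, 149)


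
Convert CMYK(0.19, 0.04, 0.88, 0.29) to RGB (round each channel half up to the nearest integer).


R = 255 × (1-C) × (1-K) = 255 × 0.81 × 0.71 = 146.6505 → 147
G = 255 × (1-M) × (1-K) = 255 × 0.96 × 0.71 = 173.808 → 174
B = 255 × (1-Y) × (1-K) = 255 × 0.12 × 0.71 = 21.726 → 22
= RGB(147, 174, 22)


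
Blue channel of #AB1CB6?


Color: #AB1CB6
R = AB = 171
G = 1C = 28
B = B6 = 182
Blue = 182


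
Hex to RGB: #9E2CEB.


9E → 158 (R)
2C → 44 (G)
EB → 235 (B)
= RGB(158, 44, 235)


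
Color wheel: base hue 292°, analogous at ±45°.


Base hue: 292°
Left analog: (292 - 45) mod 360 = 247°
Right analog: (292 + 45) mod 360 = 337°
Analogous hues = 247° and 337°


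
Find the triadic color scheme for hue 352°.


Triadic: equally spaced at 120° intervals
H1 = 352°
H2 = (352 + 120) mod 360 = 112°
H3 = (352 + 240) mod 360 = 232°
Triadic = 352°, 112°, 232°


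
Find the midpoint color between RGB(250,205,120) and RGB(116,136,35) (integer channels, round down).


Midpoint: each channel = ⌊(C₁+C₂)/2⌋
R: ⌊(250+116)/2⌋ = 183
G: ⌊(205+136)/2⌋ = 170
B: ⌊(120+35)/2⌋ = 77
= RGB(183, 170, 77)


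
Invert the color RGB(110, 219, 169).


Invert: (255-R, 255-G, 255-B)
R: 255-110 = 145
G: 255-219 = 36
B: 255-169 = 86
= RGB(145, 36, 86)


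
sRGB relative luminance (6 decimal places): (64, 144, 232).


Linearize each channel (sRGB transfer function): c = v/255; c_lin = c/12.92 if c ≤ 0.04045, else ((c+0.055)/1.055)^2.4
  R: 64/255 ≈ 0.250980 > 0.04045 → ((0.250980+0.055)/1.055)^2.4 ≈ 0.051269
  G: 144/255 ≈ 0.564706 > 0.04045 → ((0.564706+0.055)/1.055)^2.4 ≈ 0.278894
  B: 232/255 ≈ 0.909804 > 0.04045 → ((0.909804+0.055)/1.055)^2.4 ≈ 0.806952
R_lin = 0.051269, G_lin = 0.278894, B_lin = 0.806952
L = 0.2126×R + 0.7152×G + 0.0722×B
L = 0.2126×0.051269 + 0.7152×0.278894 + 0.0722×0.806952
L ≈ 0.268627


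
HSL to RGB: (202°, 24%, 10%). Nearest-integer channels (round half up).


H=202°, S=0.24, L=0.10
C = (1-|2L-1|)×S = (1-|-0.80|)×0.24 = 0.048
H' = H/60 = 202/60 ≈ 3.3667; X = C×(1-|H' mod 2 - 1|) = 0.0304
m = L - C/2 = 0.10 - 0.024 = 0.076
Sector ⌊H'⌋ = 3 → (R',G',B') = (0.0, 0.0304, 0.048)
RGB = ((R'+m)×255, (G'+m)×255, (B'+m)×255) = (19.38, 27.132, 31.62)
Round half up → RGB(19, 27, 32)


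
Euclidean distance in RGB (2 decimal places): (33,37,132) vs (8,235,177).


d = √[(R₁-R₂)² + (G₁-G₂)² + (B₁-B₂)²]
d = √[(33-8)² + (37-235)² + (132-177)²]
d = √[625 + 39204 + 2025]
d = √41854
d ≈ 204.58


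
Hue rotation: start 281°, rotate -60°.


New hue = (H + rotation) mod 360
New hue = (281 -60) mod 360
= 221 mod 360
= 221°


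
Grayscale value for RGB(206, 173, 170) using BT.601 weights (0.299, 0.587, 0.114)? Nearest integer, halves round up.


Gray = 0.299×R + 0.587×G + 0.114×B
Gray = 0.299×206 + 0.587×173 + 0.114×170
Gray = 61.594 + 101.551 + 19.380
Gray = 182.525 → round half up → 183
Gray = 183


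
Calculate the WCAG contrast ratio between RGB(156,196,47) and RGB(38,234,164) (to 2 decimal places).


Linearize each sRGB channel c=v/255: c/12.92 if c ≤ 0.04045 else ((c+0.055)/1.055)^2.4
L = 0.2126×R_lin + 0.7152×G_lin + 0.0722×B_lin
Color 1 (156,196,47):
  R=156: 156/255≈0.6118 > 0.04045 → ((0.6118+0.055)/1.055)^2.4 ≈ 0.33245
  G=196: 196/255≈0.7686 > 0.04045 → ((0.7686+0.055)/1.055)^2.4 ≈ 0.55201
  B=47: 47/255≈0.1843 > 0.04045 → ((0.1843+0.055)/1.055)^2.4 ≈ 0.02843
  L1 = 0.2126×0.33245 + 0.7152×0.55201 + 0.0722×0.02843 ≈ 0.46753
Color 2 (38,234,164):
  R=38: 38/255≈0.1490 > 0.04045 → ((0.1490+0.055)/1.055)^2.4 ≈ 0.01938
  G=234: 234/255≈0.9176 > 0.04045 → ((0.9176+0.055)/1.055)^2.4 ≈ 0.82279
  B=164: 164/255≈0.6431 > 0.04045 → ((0.6431+0.055)/1.055)^2.4 ≈ 0.37124
  L2 = 0.2126×0.01938 + 0.7152×0.82279 + 0.0722×0.37124 ≈ 0.61938
Lighter = 0.61938, Darker = 0.46753
Ratio = (L_lighter + 0.05) / (L_darker + 0.05)
Ratio = (0.61938 + 0.05) / (0.46753 + 0.05) = 0.66938 / 0.51753 ≈ 1.2934
Ratio ≈ 1.29:1


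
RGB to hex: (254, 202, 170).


R = 254 → FE (hex)
G = 202 → CA (hex)
B = 170 → AA (hex)
Hex = #FECAAA


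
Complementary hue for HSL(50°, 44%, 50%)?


Complement = opposite side of color wheel = hue + 180°
H' = (50 + 180) mod 360 = 230°
S and L unchanged.
= HSL(230°, 44%, 50%)


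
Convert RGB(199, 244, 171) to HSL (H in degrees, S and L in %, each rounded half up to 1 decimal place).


Normalize: R'=199/255≈0.7804, G'=244/255≈0.9569, B'=171/255≈0.6706
Max=244/255, Min=171/255, Δ=Max-Min=73/255
L = (Max+Min)/2 = (244+171)/510 = 415/510 = 0.81372… → L = 81.4%
L > 0.5 → S = Δ/(2-Max-Min) = 73/(510-244-171) = 73/95 = 0.76842… → S = 76.8%
(the 1/255 factors cancel in S and H, so raw channel differences can be used)
Max is G' → H = 60 × ((B-R)/Δ + 2) = 60 × ((171-199)/73 + 2)
  -28/73 + 2 = -0.3835… + 2 = 1.6164…
  H = 60 × 1.6164… = 96.986…° → H = 97.0°
= HSL(97.0°, 76.8%, 81.4%)


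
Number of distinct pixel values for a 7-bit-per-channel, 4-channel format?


Total bits = 7 bits/channel × 4 channels = 28 bits
Distinct pixel values = 2^28
= 268,435,456 pixel values


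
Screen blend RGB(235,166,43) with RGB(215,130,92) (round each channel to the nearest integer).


Screen: C = 255 - (255-A)×(255-B)/255, rounded to nearest integer
R: 255 - (255-235)×(255-215)/255 = 255 - 800/255 ≈ 255 - 3.137 = 251.863 → 252
G: 255 - (255-166)×(255-130)/255 = 255 - 11125/255 ≈ 255 - 43.627 = 211.373 → 211
B: 255 - (255-43)×(255-92)/255 = 255 - 34556/255 ≈ 255 - 135.514 = 119.486 → 119
= RGB(252, 211, 119)


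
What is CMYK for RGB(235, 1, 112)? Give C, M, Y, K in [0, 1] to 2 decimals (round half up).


R'=235/255≈0.9216, G'=1/255≈0.0039, B'=112/255≈0.4392
K = 1 - max(R',G',B') = 1 - 235/255 = 20/255 = 0.07843… → 0.08
(1-R'-K)/(1-K) simplifies to (max-R)/max with max = 235:
C = (235-235)/235 = 0/235 = 0 → 0.00
M = (235-1)/235 = 234/235 = 0.99574… → 1.00
Y = (235-112)/235 = 123/235 = 0.52340… → 0.52
= CMYK(0.00, 1.00, 0.52, 0.08)


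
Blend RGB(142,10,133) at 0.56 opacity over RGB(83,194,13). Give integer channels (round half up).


C = α×F + (1-α)×B, with 1-α = 0.44
R: 0.56×142 + 0.44×83 = 79.52 + 36.52 = 116.04 → 116
G: 0.56×10 + 0.44×194 = 5.60 + 85.36 = 90.96 → 91
B: 0.56×133 + 0.44×13 = 74.48 + 5.72 = 80.20 → 80
= RGB(116, 91, 80)


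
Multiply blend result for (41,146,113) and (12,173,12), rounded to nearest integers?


Multiply: C = A×B/255, rounded to nearest integer
R: 41×12/255 = 492/255 ≈ 1.929 → 2
G: 146×173/255 = 25258/255 ≈ 99.051 → 99
B: 113×12/255 = 1356/255 ≈ 5.318 → 5
= RGB(2, 99, 5)


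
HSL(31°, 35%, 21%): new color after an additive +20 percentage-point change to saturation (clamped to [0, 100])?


Original S = 35%
Adjustment = +20 percentage points
New S = 35 + (20) = 55
Clamp to [0, 100] → 55
= HSL(31°, 55%, 21%)


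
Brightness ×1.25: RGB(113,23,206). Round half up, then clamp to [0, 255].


Multiply each channel by 1.25, round half up, clamp to [0, 255]
R: 113×1.25 = 141.25 → round → 141
G: 23×1.25 = 28.75 → round → 29
B: 206×1.25 = 257.5 → round → 258 → clamp → 255
= RGB(141, 29, 255)


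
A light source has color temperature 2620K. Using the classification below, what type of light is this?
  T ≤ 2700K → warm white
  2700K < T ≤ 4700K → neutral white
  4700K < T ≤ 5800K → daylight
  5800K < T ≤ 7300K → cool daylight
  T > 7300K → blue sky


Temperature: 2620K
2620K ≤ 2700K → warm white
Classification: warm white


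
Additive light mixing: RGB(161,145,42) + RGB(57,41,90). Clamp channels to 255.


Additive: each channel = min(255, C₁+C₂)
R: 161+57 = 218 → 218
G: 145+41 = 186 → 186
B: 42+90 = 132 → 132
= RGB(218, 186, 132)


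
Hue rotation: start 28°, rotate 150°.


New hue = (H + rotation) mod 360
New hue = (28 + 150) mod 360
= 178 mod 360
= 178°


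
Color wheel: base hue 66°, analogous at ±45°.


Base hue: 66°
Left analog: (66 - 45) mod 360 = 21°
Right analog: (66 + 45) mod 360 = 111°
Analogous hues = 21° and 111°


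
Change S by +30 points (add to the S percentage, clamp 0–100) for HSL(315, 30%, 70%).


Original S = 30%
Adjustment = +30 percentage points
New S = 30 + (30) = 60
Clamp to [0, 100] → 60
= HSL(315°, 60%, 70%)


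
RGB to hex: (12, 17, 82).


R = 12 → 0C (hex)
G = 17 → 11 (hex)
B = 82 → 52 (hex)
Hex = #0C1152


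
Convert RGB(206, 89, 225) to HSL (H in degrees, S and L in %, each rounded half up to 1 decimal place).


Normalize: R'=206/255≈0.8078, G'=89/255≈0.3490, B'=225/255≈0.8824
Max=225/255, Min=89/255, Δ=Max-Min=136/255
L = (Max+Min)/2 = (225+89)/510 = 314/510 = 0.61568… → L = 61.6%
L > 0.5 → S = Δ/(2-Max-Min) = 136/(510-225-89) = 136/196 = 0.69387… → S = 69.4%
(the 1/255 factors cancel in S and H, so raw channel differences can be used)
Max is B' → H = 60 × ((R-G)/Δ + 4) = 60 × ((206-89)/136 + 4)
  117/136 + 4 = 0.8602… + 4 = 4.8602…
  H = 60 × 4.8602… = 291.617…° → H = 291.6°
= HSL(291.6°, 69.4%, 61.6%)


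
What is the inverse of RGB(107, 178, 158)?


Invert: (255-R, 255-G, 255-B)
R: 255-107 = 148
G: 255-178 = 77
B: 255-158 = 97
= RGB(148, 77, 97)


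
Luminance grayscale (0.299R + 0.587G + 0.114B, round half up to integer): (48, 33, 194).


Gray = 0.299×R + 0.587×G + 0.114×B
Gray = 0.299×48 + 0.587×33 + 0.114×194
Gray = 14.352 + 19.371 + 22.116
Gray = 55.839 → round half up → 56
Gray = 56


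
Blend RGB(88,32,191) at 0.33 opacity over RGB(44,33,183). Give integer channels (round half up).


C = α×F + (1-α)×B, with 1-α = 0.67
R: 0.33×88 + 0.67×44 = 29.04 + 29.48 = 58.52 → 59
G: 0.33×32 + 0.67×33 = 10.56 + 22.11 = 32.67 → 33
B: 0.33×191 + 0.67×183 = 63.03 + 122.61 = 185.64 → 186
= RGB(59, 33, 186)


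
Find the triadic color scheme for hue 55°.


Triadic: equally spaced at 120° intervals
H1 = 55°
H2 = (55 + 120) mod 360 = 175°
H3 = (55 + 240) mod 360 = 295°
Triadic = 55°, 175°, 295°


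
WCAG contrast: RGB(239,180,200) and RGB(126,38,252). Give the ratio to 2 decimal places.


Linearize each sRGB channel c=v/255: c/12.92 if c ≤ 0.04045 else ((c+0.055)/1.055)^2.4
L = 0.2126×R_lin + 0.7152×G_lin + 0.0722×B_lin
Color 1 (239,180,200):
  R=239: 239/255≈0.9373 > 0.04045 → ((0.9373+0.055)/1.055)^2.4 ≈ 0.86316
  G=180: 180/255≈0.7059 > 0.04045 → ((0.7059+0.055)/1.055)^2.4 ≈ 0.45641
  B=200: 200/255≈0.7843 > 0.04045 → ((0.7843+0.055)/1.055)^2.4 ≈ 0.57758
  L1 = 0.2126×0.86316 + 0.7152×0.45641 + 0.0722×0.57758 ≈ 0.55163
Color 2 (126,38,252):
  R=126: 126/255≈0.4941 > 0.04045 → ((0.4941+0.055)/1.055)^2.4 ≈ 0.20864
  G=38: 38/255≈0.1490 > 0.04045 → ((0.1490+0.055)/1.055)^2.4 ≈ 0.01938
  B=252: 252/255≈0.9882 > 0.04045 → ((0.9882+0.055)/1.055)^2.4 ≈ 0.97345
  L2 = 0.2126×0.20864 + 0.7152×0.01938 + 0.0722×0.97345 ≈ 0.12850
Lighter = 0.55163, Darker = 0.12850
Ratio = (L_lighter + 0.05) / (L_darker + 0.05)
Ratio = (0.55163 + 0.05) / (0.12850 + 0.05) = 0.60163 / 0.17850 ≈ 3.3705
Ratio ≈ 3.37:1


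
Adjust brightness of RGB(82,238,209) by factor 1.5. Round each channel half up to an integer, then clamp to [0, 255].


Multiply each channel by 1.5, round half up, clamp to [0, 255]
R: 82×1.5 = 123
G: 238×1.5 = 357 → clamp → 255
B: 209×1.5 = 313.5 → round → 314 → clamp → 255
= RGB(123, 255, 255)


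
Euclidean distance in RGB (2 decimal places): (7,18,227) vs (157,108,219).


d = √[(R₁-R₂)² + (G₁-G₂)² + (B₁-B₂)²]
d = √[(7-157)² + (18-108)² + (227-219)²]
d = √[22500 + 8100 + 64]
d = √30664
d ≈ 175.11


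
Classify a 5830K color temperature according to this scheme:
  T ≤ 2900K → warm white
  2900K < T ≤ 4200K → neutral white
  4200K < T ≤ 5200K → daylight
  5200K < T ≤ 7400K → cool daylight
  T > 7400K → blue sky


Temperature: 5830K
5200K < 5830K ≤ 7400K → cool daylight
Classification: cool daylight


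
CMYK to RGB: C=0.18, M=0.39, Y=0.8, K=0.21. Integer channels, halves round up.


R = 255 × (1-C) × (1-K) = 255 × 0.82 × 0.79 = 165.189 → 165
G = 255 × (1-M) × (1-K) = 255 × 0.61 × 0.79 = 122.8845 → 123
B = 255 × (1-Y) × (1-K) = 255 × 0.20 × 0.79 = 40.29 → 40
= RGB(165, 123, 40)


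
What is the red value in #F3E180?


Color: #F3E180
R = F3 = 243
G = E1 = 225
B = 80 = 128
Red = 243


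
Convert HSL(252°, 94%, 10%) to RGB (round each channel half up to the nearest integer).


H=252°, S=0.94, L=0.10
C = (1-|2L-1|)×S = (1-|-0.80|)×0.94 = 0.188
H' = H/60 = 252/60 ≈ 4.2000; X = C×(1-|H' mod 2 - 1|) = 0.0376
m = L - C/2 = 0.10 - 0.094 = 0.006
Sector ⌊H'⌋ = 4 → (R',G',B') = (0.0376, 0.0, 0.188)
RGB = ((R'+m)×255, (G'+m)×255, (B'+m)×255) = (11.118, 1.53, 49.47)
Round half up → RGB(11, 2, 49)


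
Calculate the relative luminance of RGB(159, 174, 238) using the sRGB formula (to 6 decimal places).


Linearize each channel (sRGB transfer function): c = v/255; c_lin = c/12.92 if c ≤ 0.04045, else ((c+0.055)/1.055)^2.4
  R: 159/255 ≈ 0.623529 > 0.04045 → ((0.623529+0.055)/1.055)^2.4 ≈ 0.346704
  G: 174/255 ≈ 0.682353 > 0.04045 → ((0.682353+0.055)/1.055)^2.4 ≈ 0.423268
  B: 238/255 ≈ 0.933333 > 0.04045 → ((0.933333+0.055)/1.055)^2.4 ≈ 0.854993
R_lin = 0.346704, G_lin = 0.423268, B_lin = 0.854993
L = 0.2126×R + 0.7152×G + 0.0722×B
L = 0.2126×0.346704 + 0.7152×0.423268 + 0.0722×0.854993
L ≈ 0.438161


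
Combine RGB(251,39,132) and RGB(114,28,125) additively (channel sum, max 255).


Additive: each channel = min(255, C₁+C₂)
R: 251+114 = 365 → 255
G: 39+28 = 67 → 67
B: 132+125 = 257 → 255
= RGB(255, 67, 255)


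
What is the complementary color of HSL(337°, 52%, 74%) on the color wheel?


Complement = opposite side of color wheel = hue + 180°
H' = (337 + 180) mod 360 = 157°
S and L unchanged.
= HSL(157°, 52%, 74%)


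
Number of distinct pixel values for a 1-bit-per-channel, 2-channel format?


Total bits = 1 bits/channel × 2 channels = 2 bits
Distinct pixel values = 2^2
= 4 pixel values


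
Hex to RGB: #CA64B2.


CA → 202 (R)
64 → 100 (G)
B2 → 178 (B)
= RGB(202, 100, 178)


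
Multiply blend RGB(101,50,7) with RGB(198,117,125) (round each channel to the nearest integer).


Multiply: C = A×B/255, rounded to nearest integer
R: 101×198/255 = 19998/255 ≈ 78.424 → 78
G: 50×117/255 = 5850/255 ≈ 22.941 → 23
B: 7×125/255 = 875/255 ≈ 3.431 → 3
= RGB(78, 23, 3)


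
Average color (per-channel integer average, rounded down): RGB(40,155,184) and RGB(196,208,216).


Midpoint: each channel = ⌊(C₁+C₂)/2⌋
R: ⌊(40+196)/2⌋ = 118
G: ⌊(155+208)/2⌋ = 181
B: ⌊(184+216)/2⌋ = 200
= RGB(118, 181, 200)


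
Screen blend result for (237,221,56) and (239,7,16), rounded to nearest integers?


Screen: C = 255 - (255-A)×(255-B)/255, rounded to nearest integer
R: 255 - (255-237)×(255-239)/255 = 255 - 288/255 ≈ 255 - 1.129 = 253.871 → 254
G: 255 - (255-221)×(255-7)/255 = 255 - 8432/255 ≈ 255 - 33.067 = 221.933 → 222
B: 255 - (255-56)×(255-16)/255 = 255 - 47561/255 ≈ 255 - 186.514 = 68.486 → 68
= RGB(254, 222, 68)


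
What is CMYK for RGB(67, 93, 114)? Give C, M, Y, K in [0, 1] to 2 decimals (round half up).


R'=67/255≈0.2627, G'=93/255≈0.3647, B'=114/255≈0.4471
K = 1 - max(R',G',B') = 1 - 114/255 = 141/255 = 0.55294… → 0.55
(1-R'-K)/(1-K) simplifies to (max-R)/max with max = 114:
C = (114-67)/114 = 47/114 = 0.41228… → 0.41
M = (114-93)/114 = 21/114 = 0.18421… → 0.18
Y = (114-114)/114 = 0/114 = 0 → 0.00
= CMYK(0.41, 0.18, 0.00, 0.55)


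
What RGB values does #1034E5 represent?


10 → 16 (R)
34 → 52 (G)
E5 → 229 (B)
= RGB(16, 52, 229)


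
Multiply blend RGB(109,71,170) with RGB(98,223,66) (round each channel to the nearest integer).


Multiply: C = A×B/255, rounded to nearest integer
R: 109×98/255 = 10682/255 ≈ 41.890 → 42
G: 71×223/255 = 15833/255 ≈ 62.090 → 62
B: 170×66/255 = 11220/255 ≈ 44.000 → 44
= RGB(42, 62, 44)


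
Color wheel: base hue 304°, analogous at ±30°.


Base hue: 304°
Left analog: (304 - 30) mod 360 = 274°
Right analog: (304 + 30) mod 360 = 334°
Analogous hues = 274° and 334°


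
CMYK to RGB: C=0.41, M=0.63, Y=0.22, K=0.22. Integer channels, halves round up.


R = 255 × (1-C) × (1-K) = 255 × 0.59 × 0.78 = 117.351 → 117
G = 255 × (1-M) × (1-K) = 255 × 0.37 × 0.78 = 73.593 → 74
B = 255 × (1-Y) × (1-K) = 255 × 0.78 × 0.78 = 155.142 → 155
= RGB(117, 74, 155)


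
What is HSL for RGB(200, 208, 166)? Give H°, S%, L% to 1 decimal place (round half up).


Normalize: R'=200/255≈0.7843, G'=208/255≈0.8157, B'=166/255≈0.6510
Max=208/255, Min=166/255, Δ=Max-Min=42/255
L = (Max+Min)/2 = (208+166)/510 = 374/510 = 0.73333… → L = 73.3%
L > 0.5 → S = Δ/(2-Max-Min) = 42/(510-208-166) = 42/136 = 0.30882… → S = 30.9%
(the 1/255 factors cancel in S and H, so raw channel differences can be used)
Max is G' → H = 60 × ((B-R)/Δ + 2) = 60 × ((166-200)/42 + 2)
  -34/42 + 2 = -0.8095… + 2 = 1.1904…
  H = 60 × 1.1904… = 71.428…° → H = 71.4°
= HSL(71.4°, 30.9%, 73.3%)


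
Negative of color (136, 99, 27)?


Invert: (255-R, 255-G, 255-B)
R: 255-136 = 119
G: 255-99 = 156
B: 255-27 = 228
= RGB(119, 156, 228)


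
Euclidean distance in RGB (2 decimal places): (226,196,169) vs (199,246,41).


d = √[(R₁-R₂)² + (G₁-G₂)² + (B₁-B₂)²]
d = √[(226-199)² + (196-246)² + (169-41)²]
d = √[729 + 2500 + 16384]
d = √19613
d ≈ 140.05


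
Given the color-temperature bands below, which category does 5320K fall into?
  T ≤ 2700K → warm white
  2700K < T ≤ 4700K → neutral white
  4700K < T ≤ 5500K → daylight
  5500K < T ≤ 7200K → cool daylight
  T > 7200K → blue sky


Temperature: 5320K
4700K < 5320K ≤ 5500K → daylight
Classification: daylight


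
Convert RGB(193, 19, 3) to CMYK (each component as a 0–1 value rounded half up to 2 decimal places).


R'=193/255≈0.7569, G'=19/255≈0.0745, B'=3/255≈0.0118
K = 1 - max(R',G',B') = 1 - 193/255 = 62/255 = 0.24313… → 0.24
(1-R'-K)/(1-K) simplifies to (max-R)/max with max = 193:
C = (193-193)/193 = 0/193 = 0 → 0.00
M = (193-19)/193 = 174/193 = 0.90155… → 0.90
Y = (193-3)/193 = 190/193 = 0.98445… → 0.98
= CMYK(0.00, 0.90, 0.98, 0.24)


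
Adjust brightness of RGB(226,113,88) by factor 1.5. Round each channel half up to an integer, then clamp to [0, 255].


Multiply each channel by 1.5, round half up, clamp to [0, 255]
R: 226×1.5 = 339 → clamp → 255
G: 113×1.5 = 169.5 → round → 170
B: 88×1.5 = 132
= RGB(255, 170, 132)


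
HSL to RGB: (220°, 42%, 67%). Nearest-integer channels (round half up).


H=220°, S=0.42, L=0.67
C = (1-|2L-1|)×S = (1-|0.34|)×0.42 = 0.2772
H' = H/60 = 220/60 ≈ 3.6667; X = C×(1-|H' mod 2 - 1|) = 0.0924
m = L - C/2 = 0.67 - 0.1386 = 0.5314
Sector ⌊H'⌋ = 3 → (R',G',B') = (0.0, 0.0924, 0.2772)
RGB = ((R'+m)×255, (G'+m)×255, (B'+m)×255) = (135.507, 159.069, 206.193)
Round half up → RGB(136, 159, 206)


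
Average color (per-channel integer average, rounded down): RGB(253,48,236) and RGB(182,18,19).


Midpoint: each channel = ⌊(C₁+C₂)/2⌋
R: ⌊(253+182)/2⌋ = 217
G: ⌊(48+18)/2⌋ = 33
B: ⌊(236+19)/2⌋ = 127
= RGB(217, 33, 127)


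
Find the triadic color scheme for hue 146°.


Triadic: equally spaced at 120° intervals
H1 = 146°
H2 = (146 + 120) mod 360 = 266°
H3 = (146 + 240) mod 360 = 26°
Triadic = 146°, 266°, 26°


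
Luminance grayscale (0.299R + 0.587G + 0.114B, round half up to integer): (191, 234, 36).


Gray = 0.299×R + 0.587×G + 0.114×B
Gray = 0.299×191 + 0.587×234 + 0.114×36
Gray = 57.109 + 137.358 + 4.104
Gray = 198.571 → round half up → 199
Gray = 199


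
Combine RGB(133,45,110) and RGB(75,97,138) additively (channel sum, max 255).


Additive: each channel = min(255, C₁+C₂)
R: 133+75 = 208 → 208
G: 45+97 = 142 → 142
B: 110+138 = 248 → 248
= RGB(208, 142, 248)


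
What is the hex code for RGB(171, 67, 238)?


R = 171 → AB (hex)
G = 67 → 43 (hex)
B = 238 → EE (hex)
Hex = #AB43EE


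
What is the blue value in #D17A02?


Color: #D17A02
R = D1 = 209
G = 7A = 122
B = 02 = 2
Blue = 2


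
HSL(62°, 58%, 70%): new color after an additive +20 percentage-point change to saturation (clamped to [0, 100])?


Original S = 58%
Adjustment = +20 percentage points
New S = 58 + (20) = 78
Clamp to [0, 100] → 78
= HSL(62°, 78%, 70%)


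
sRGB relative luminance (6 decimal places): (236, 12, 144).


Linearize each channel (sRGB transfer function): c = v/255; c_lin = c/12.92 if c ≤ 0.04045, else ((c+0.055)/1.055)^2.4
  R: 236/255 ≈ 0.925490 > 0.04045 → ((0.925490+0.055)/1.055)^2.4 ≈ 0.838799
  G: 12/255 ≈ 0.047059 > 0.04045 → ((0.047059+0.055)/1.055)^2.4 ≈ 0.003677
  B: 144/255 ≈ 0.564706 > 0.04045 → ((0.564706+0.055)/1.055)^2.4 ≈ 0.278894
R_lin = 0.838799, G_lin = 0.003677, B_lin = 0.278894
L = 0.2126×R + 0.7152×G + 0.0722×B
L = 0.2126×0.838799 + 0.7152×0.003677 + 0.0722×0.278894
L ≈ 0.201094
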